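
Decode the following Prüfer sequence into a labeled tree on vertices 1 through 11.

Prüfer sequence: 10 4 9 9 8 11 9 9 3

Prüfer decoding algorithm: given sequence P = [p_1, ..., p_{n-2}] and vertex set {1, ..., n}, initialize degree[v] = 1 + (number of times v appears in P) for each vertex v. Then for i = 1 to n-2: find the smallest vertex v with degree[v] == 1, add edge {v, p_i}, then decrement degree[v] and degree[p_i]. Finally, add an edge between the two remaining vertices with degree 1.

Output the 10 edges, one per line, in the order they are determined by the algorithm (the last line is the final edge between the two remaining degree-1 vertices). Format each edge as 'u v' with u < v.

Answer: 1 10
2 4
4 9
5 9
6 8
7 11
8 9
9 10
3 9
3 11

Derivation:
Initial degrees: {1:1, 2:1, 3:2, 4:2, 5:1, 6:1, 7:1, 8:2, 9:5, 10:2, 11:2}
Step 1: smallest deg-1 vertex = 1, p_1 = 10. Add edge {1,10}. Now deg[1]=0, deg[10]=1.
Step 2: smallest deg-1 vertex = 2, p_2 = 4. Add edge {2,4}. Now deg[2]=0, deg[4]=1.
Step 3: smallest deg-1 vertex = 4, p_3 = 9. Add edge {4,9}. Now deg[4]=0, deg[9]=4.
Step 4: smallest deg-1 vertex = 5, p_4 = 9. Add edge {5,9}. Now deg[5]=0, deg[9]=3.
Step 5: smallest deg-1 vertex = 6, p_5 = 8. Add edge {6,8}. Now deg[6]=0, deg[8]=1.
Step 6: smallest deg-1 vertex = 7, p_6 = 11. Add edge {7,11}. Now deg[7]=0, deg[11]=1.
Step 7: smallest deg-1 vertex = 8, p_7 = 9. Add edge {8,9}. Now deg[8]=0, deg[9]=2.
Step 8: smallest deg-1 vertex = 10, p_8 = 9. Add edge {9,10}. Now deg[10]=0, deg[9]=1.
Step 9: smallest deg-1 vertex = 9, p_9 = 3. Add edge {3,9}. Now deg[9]=0, deg[3]=1.
Final: two remaining deg-1 vertices are 3, 11. Add edge {3,11}.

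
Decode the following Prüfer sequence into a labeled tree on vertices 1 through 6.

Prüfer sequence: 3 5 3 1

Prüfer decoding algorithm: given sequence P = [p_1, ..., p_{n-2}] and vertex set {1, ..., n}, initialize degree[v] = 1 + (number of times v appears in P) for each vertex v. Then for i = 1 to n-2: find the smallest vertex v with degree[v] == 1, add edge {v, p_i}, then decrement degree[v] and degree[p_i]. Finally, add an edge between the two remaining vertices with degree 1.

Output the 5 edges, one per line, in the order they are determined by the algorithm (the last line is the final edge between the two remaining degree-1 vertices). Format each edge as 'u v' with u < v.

Answer: 2 3
4 5
3 5
1 3
1 6

Derivation:
Initial degrees: {1:2, 2:1, 3:3, 4:1, 5:2, 6:1}
Step 1: smallest deg-1 vertex = 2, p_1 = 3. Add edge {2,3}. Now deg[2]=0, deg[3]=2.
Step 2: smallest deg-1 vertex = 4, p_2 = 5. Add edge {4,5}. Now deg[4]=0, deg[5]=1.
Step 3: smallest deg-1 vertex = 5, p_3 = 3. Add edge {3,5}. Now deg[5]=0, deg[3]=1.
Step 4: smallest deg-1 vertex = 3, p_4 = 1. Add edge {1,3}. Now deg[3]=0, deg[1]=1.
Final: two remaining deg-1 vertices are 1, 6. Add edge {1,6}.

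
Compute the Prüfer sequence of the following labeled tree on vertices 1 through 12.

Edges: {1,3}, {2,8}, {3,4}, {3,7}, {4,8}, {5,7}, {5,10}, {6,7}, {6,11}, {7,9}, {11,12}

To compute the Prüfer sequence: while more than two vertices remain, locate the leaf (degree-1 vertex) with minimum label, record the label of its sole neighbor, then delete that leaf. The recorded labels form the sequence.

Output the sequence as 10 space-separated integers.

Answer: 3 8 4 3 7 7 5 7 6 11

Derivation:
Step 1: leaves = {1,2,9,10,12}. Remove smallest leaf 1, emit neighbor 3.
Step 2: leaves = {2,9,10,12}. Remove smallest leaf 2, emit neighbor 8.
Step 3: leaves = {8,9,10,12}. Remove smallest leaf 8, emit neighbor 4.
Step 4: leaves = {4,9,10,12}. Remove smallest leaf 4, emit neighbor 3.
Step 5: leaves = {3,9,10,12}. Remove smallest leaf 3, emit neighbor 7.
Step 6: leaves = {9,10,12}. Remove smallest leaf 9, emit neighbor 7.
Step 7: leaves = {10,12}. Remove smallest leaf 10, emit neighbor 5.
Step 8: leaves = {5,12}. Remove smallest leaf 5, emit neighbor 7.
Step 9: leaves = {7,12}. Remove smallest leaf 7, emit neighbor 6.
Step 10: leaves = {6,12}. Remove smallest leaf 6, emit neighbor 11.
Done: 2 vertices remain (11, 12). Sequence = [3 8 4 3 7 7 5 7 6 11]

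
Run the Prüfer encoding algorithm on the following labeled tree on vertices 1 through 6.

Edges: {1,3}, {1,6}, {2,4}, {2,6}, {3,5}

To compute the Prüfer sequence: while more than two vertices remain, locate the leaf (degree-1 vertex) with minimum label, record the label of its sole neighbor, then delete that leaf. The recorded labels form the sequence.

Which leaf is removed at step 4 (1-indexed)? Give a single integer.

Answer: 3

Derivation:
Step 1: current leaves = {4,5}. Remove leaf 4 (neighbor: 2).
Step 2: current leaves = {2,5}. Remove leaf 2 (neighbor: 6).
Step 3: current leaves = {5,6}. Remove leaf 5 (neighbor: 3).
Step 4: current leaves = {3,6}. Remove leaf 3 (neighbor: 1).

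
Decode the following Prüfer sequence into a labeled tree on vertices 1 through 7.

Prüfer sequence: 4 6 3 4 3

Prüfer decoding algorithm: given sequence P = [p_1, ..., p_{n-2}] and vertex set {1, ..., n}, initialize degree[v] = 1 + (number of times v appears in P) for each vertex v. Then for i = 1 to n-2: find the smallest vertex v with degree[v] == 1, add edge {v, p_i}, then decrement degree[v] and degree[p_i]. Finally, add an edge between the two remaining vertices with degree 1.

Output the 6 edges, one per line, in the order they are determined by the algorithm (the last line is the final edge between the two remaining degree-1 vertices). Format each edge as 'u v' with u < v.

Initial degrees: {1:1, 2:1, 3:3, 4:3, 5:1, 6:2, 7:1}
Step 1: smallest deg-1 vertex = 1, p_1 = 4. Add edge {1,4}. Now deg[1]=0, deg[4]=2.
Step 2: smallest deg-1 vertex = 2, p_2 = 6. Add edge {2,6}. Now deg[2]=0, deg[6]=1.
Step 3: smallest deg-1 vertex = 5, p_3 = 3. Add edge {3,5}. Now deg[5]=0, deg[3]=2.
Step 4: smallest deg-1 vertex = 6, p_4 = 4. Add edge {4,6}. Now deg[6]=0, deg[4]=1.
Step 5: smallest deg-1 vertex = 4, p_5 = 3. Add edge {3,4}. Now deg[4]=0, deg[3]=1.
Final: two remaining deg-1 vertices are 3, 7. Add edge {3,7}.

Answer: 1 4
2 6
3 5
4 6
3 4
3 7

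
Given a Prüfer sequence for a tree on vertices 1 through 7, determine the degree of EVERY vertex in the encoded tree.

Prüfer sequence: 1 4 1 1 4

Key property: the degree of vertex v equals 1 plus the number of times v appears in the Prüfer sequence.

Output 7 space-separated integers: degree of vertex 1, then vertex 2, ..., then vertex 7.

p_1 = 1: count[1] becomes 1
p_2 = 4: count[4] becomes 1
p_3 = 1: count[1] becomes 2
p_4 = 1: count[1] becomes 3
p_5 = 4: count[4] becomes 2
Degrees (1 + count): deg[1]=1+3=4, deg[2]=1+0=1, deg[3]=1+0=1, deg[4]=1+2=3, deg[5]=1+0=1, deg[6]=1+0=1, deg[7]=1+0=1

Answer: 4 1 1 3 1 1 1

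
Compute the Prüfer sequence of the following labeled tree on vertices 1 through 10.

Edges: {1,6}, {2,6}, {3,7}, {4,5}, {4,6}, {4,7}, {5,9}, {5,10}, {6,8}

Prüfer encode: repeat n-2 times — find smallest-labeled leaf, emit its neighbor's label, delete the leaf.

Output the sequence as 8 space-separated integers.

Answer: 6 6 7 4 6 4 5 5

Derivation:
Step 1: leaves = {1,2,3,8,9,10}. Remove smallest leaf 1, emit neighbor 6.
Step 2: leaves = {2,3,8,9,10}. Remove smallest leaf 2, emit neighbor 6.
Step 3: leaves = {3,8,9,10}. Remove smallest leaf 3, emit neighbor 7.
Step 4: leaves = {7,8,9,10}. Remove smallest leaf 7, emit neighbor 4.
Step 5: leaves = {8,9,10}. Remove smallest leaf 8, emit neighbor 6.
Step 6: leaves = {6,9,10}. Remove smallest leaf 6, emit neighbor 4.
Step 7: leaves = {4,9,10}. Remove smallest leaf 4, emit neighbor 5.
Step 8: leaves = {9,10}. Remove smallest leaf 9, emit neighbor 5.
Done: 2 vertices remain (5, 10). Sequence = [6 6 7 4 6 4 5 5]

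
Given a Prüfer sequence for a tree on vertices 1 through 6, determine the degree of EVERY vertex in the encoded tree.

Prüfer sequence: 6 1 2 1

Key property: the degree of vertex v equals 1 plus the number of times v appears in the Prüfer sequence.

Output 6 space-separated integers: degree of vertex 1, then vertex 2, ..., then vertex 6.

p_1 = 6: count[6] becomes 1
p_2 = 1: count[1] becomes 1
p_3 = 2: count[2] becomes 1
p_4 = 1: count[1] becomes 2
Degrees (1 + count): deg[1]=1+2=3, deg[2]=1+1=2, deg[3]=1+0=1, deg[4]=1+0=1, deg[5]=1+0=1, deg[6]=1+1=2

Answer: 3 2 1 1 1 2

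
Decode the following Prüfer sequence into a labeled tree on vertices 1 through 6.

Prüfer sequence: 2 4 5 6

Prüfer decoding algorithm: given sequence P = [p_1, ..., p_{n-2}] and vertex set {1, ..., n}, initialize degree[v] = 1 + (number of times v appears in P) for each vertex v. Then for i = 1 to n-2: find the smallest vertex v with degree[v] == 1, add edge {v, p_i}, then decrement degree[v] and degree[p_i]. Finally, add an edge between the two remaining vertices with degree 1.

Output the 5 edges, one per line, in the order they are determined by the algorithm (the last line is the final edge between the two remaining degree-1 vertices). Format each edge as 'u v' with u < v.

Initial degrees: {1:1, 2:2, 3:1, 4:2, 5:2, 6:2}
Step 1: smallest deg-1 vertex = 1, p_1 = 2. Add edge {1,2}. Now deg[1]=0, deg[2]=1.
Step 2: smallest deg-1 vertex = 2, p_2 = 4. Add edge {2,4}. Now deg[2]=0, deg[4]=1.
Step 3: smallest deg-1 vertex = 3, p_3 = 5. Add edge {3,5}. Now deg[3]=0, deg[5]=1.
Step 4: smallest deg-1 vertex = 4, p_4 = 6. Add edge {4,6}. Now deg[4]=0, deg[6]=1.
Final: two remaining deg-1 vertices are 5, 6. Add edge {5,6}.

Answer: 1 2
2 4
3 5
4 6
5 6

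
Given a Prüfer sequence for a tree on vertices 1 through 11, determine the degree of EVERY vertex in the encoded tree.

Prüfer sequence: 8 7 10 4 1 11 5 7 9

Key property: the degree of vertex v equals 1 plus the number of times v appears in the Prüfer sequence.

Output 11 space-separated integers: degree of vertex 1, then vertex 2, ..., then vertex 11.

Answer: 2 1 1 2 2 1 3 2 2 2 2

Derivation:
p_1 = 8: count[8] becomes 1
p_2 = 7: count[7] becomes 1
p_3 = 10: count[10] becomes 1
p_4 = 4: count[4] becomes 1
p_5 = 1: count[1] becomes 1
p_6 = 11: count[11] becomes 1
p_7 = 5: count[5] becomes 1
p_8 = 7: count[7] becomes 2
p_9 = 9: count[9] becomes 1
Degrees (1 + count): deg[1]=1+1=2, deg[2]=1+0=1, deg[3]=1+0=1, deg[4]=1+1=2, deg[5]=1+1=2, deg[6]=1+0=1, deg[7]=1+2=3, deg[8]=1+1=2, deg[9]=1+1=2, deg[10]=1+1=2, deg[11]=1+1=2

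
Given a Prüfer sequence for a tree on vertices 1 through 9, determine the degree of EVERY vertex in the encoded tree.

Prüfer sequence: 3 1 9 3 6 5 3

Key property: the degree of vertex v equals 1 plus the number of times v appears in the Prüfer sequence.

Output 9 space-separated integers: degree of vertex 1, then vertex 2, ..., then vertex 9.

p_1 = 3: count[3] becomes 1
p_2 = 1: count[1] becomes 1
p_3 = 9: count[9] becomes 1
p_4 = 3: count[3] becomes 2
p_5 = 6: count[6] becomes 1
p_6 = 5: count[5] becomes 1
p_7 = 3: count[3] becomes 3
Degrees (1 + count): deg[1]=1+1=2, deg[2]=1+0=1, deg[3]=1+3=4, deg[4]=1+0=1, deg[5]=1+1=2, deg[6]=1+1=2, deg[7]=1+0=1, deg[8]=1+0=1, deg[9]=1+1=2

Answer: 2 1 4 1 2 2 1 1 2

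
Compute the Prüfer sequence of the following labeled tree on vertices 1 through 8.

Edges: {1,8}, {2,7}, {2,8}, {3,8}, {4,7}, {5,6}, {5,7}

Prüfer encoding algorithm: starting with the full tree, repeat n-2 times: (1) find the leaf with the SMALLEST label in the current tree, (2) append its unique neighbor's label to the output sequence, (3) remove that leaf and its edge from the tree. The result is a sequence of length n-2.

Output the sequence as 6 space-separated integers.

Step 1: leaves = {1,3,4,6}. Remove smallest leaf 1, emit neighbor 8.
Step 2: leaves = {3,4,6}. Remove smallest leaf 3, emit neighbor 8.
Step 3: leaves = {4,6,8}. Remove smallest leaf 4, emit neighbor 7.
Step 4: leaves = {6,8}. Remove smallest leaf 6, emit neighbor 5.
Step 5: leaves = {5,8}. Remove smallest leaf 5, emit neighbor 7.
Step 6: leaves = {7,8}. Remove smallest leaf 7, emit neighbor 2.
Done: 2 vertices remain (2, 8). Sequence = [8 8 7 5 7 2]

Answer: 8 8 7 5 7 2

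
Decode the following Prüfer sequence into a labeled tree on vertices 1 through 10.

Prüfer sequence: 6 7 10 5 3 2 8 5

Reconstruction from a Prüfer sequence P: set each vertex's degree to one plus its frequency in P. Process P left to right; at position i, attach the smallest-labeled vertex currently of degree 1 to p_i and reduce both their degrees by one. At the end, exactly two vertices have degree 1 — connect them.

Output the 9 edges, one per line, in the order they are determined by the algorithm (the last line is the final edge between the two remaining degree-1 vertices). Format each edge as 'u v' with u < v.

Initial degrees: {1:1, 2:2, 3:2, 4:1, 5:3, 6:2, 7:2, 8:2, 9:1, 10:2}
Step 1: smallest deg-1 vertex = 1, p_1 = 6. Add edge {1,6}. Now deg[1]=0, deg[6]=1.
Step 2: smallest deg-1 vertex = 4, p_2 = 7. Add edge {4,7}. Now deg[4]=0, deg[7]=1.
Step 3: smallest deg-1 vertex = 6, p_3 = 10. Add edge {6,10}. Now deg[6]=0, deg[10]=1.
Step 4: smallest deg-1 vertex = 7, p_4 = 5. Add edge {5,7}. Now deg[7]=0, deg[5]=2.
Step 5: smallest deg-1 vertex = 9, p_5 = 3. Add edge {3,9}. Now deg[9]=0, deg[3]=1.
Step 6: smallest deg-1 vertex = 3, p_6 = 2. Add edge {2,3}. Now deg[3]=0, deg[2]=1.
Step 7: smallest deg-1 vertex = 2, p_7 = 8. Add edge {2,8}. Now deg[2]=0, deg[8]=1.
Step 8: smallest deg-1 vertex = 8, p_8 = 5. Add edge {5,8}. Now deg[8]=0, deg[5]=1.
Final: two remaining deg-1 vertices are 5, 10. Add edge {5,10}.

Answer: 1 6
4 7
6 10
5 7
3 9
2 3
2 8
5 8
5 10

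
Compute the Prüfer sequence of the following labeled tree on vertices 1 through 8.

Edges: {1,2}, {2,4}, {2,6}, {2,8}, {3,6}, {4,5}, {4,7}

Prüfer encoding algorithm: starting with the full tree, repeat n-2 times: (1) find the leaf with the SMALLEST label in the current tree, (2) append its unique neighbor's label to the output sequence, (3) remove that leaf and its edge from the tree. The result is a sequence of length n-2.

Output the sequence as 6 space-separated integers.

Step 1: leaves = {1,3,5,7,8}. Remove smallest leaf 1, emit neighbor 2.
Step 2: leaves = {3,5,7,8}. Remove smallest leaf 3, emit neighbor 6.
Step 3: leaves = {5,6,7,8}. Remove smallest leaf 5, emit neighbor 4.
Step 4: leaves = {6,7,8}. Remove smallest leaf 6, emit neighbor 2.
Step 5: leaves = {7,8}. Remove smallest leaf 7, emit neighbor 4.
Step 6: leaves = {4,8}. Remove smallest leaf 4, emit neighbor 2.
Done: 2 vertices remain (2, 8). Sequence = [2 6 4 2 4 2]

Answer: 2 6 4 2 4 2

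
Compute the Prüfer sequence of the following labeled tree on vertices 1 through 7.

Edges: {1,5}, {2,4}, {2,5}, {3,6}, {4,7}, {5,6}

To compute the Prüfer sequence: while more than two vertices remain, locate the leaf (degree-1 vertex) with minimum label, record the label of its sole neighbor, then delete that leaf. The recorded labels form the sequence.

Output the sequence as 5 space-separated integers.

Step 1: leaves = {1,3,7}. Remove smallest leaf 1, emit neighbor 5.
Step 2: leaves = {3,7}. Remove smallest leaf 3, emit neighbor 6.
Step 3: leaves = {6,7}. Remove smallest leaf 6, emit neighbor 5.
Step 4: leaves = {5,7}. Remove smallest leaf 5, emit neighbor 2.
Step 5: leaves = {2,7}. Remove smallest leaf 2, emit neighbor 4.
Done: 2 vertices remain (4, 7). Sequence = [5 6 5 2 4]

Answer: 5 6 5 2 4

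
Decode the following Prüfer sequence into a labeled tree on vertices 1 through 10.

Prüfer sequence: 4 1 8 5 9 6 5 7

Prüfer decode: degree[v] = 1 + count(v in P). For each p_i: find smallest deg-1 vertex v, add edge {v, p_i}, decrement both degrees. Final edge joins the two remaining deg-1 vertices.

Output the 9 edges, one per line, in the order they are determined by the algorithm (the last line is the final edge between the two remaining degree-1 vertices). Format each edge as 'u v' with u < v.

Answer: 2 4
1 3
1 8
4 5
8 9
6 9
5 6
5 7
7 10

Derivation:
Initial degrees: {1:2, 2:1, 3:1, 4:2, 5:3, 6:2, 7:2, 8:2, 9:2, 10:1}
Step 1: smallest deg-1 vertex = 2, p_1 = 4. Add edge {2,4}. Now deg[2]=0, deg[4]=1.
Step 2: smallest deg-1 vertex = 3, p_2 = 1. Add edge {1,3}. Now deg[3]=0, deg[1]=1.
Step 3: smallest deg-1 vertex = 1, p_3 = 8. Add edge {1,8}. Now deg[1]=0, deg[8]=1.
Step 4: smallest deg-1 vertex = 4, p_4 = 5. Add edge {4,5}. Now deg[4]=0, deg[5]=2.
Step 5: smallest deg-1 vertex = 8, p_5 = 9. Add edge {8,9}. Now deg[8]=0, deg[9]=1.
Step 6: smallest deg-1 vertex = 9, p_6 = 6. Add edge {6,9}. Now deg[9]=0, deg[6]=1.
Step 7: smallest deg-1 vertex = 6, p_7 = 5. Add edge {5,6}. Now deg[6]=0, deg[5]=1.
Step 8: smallest deg-1 vertex = 5, p_8 = 7. Add edge {5,7}. Now deg[5]=0, deg[7]=1.
Final: two remaining deg-1 vertices are 7, 10. Add edge {7,10}.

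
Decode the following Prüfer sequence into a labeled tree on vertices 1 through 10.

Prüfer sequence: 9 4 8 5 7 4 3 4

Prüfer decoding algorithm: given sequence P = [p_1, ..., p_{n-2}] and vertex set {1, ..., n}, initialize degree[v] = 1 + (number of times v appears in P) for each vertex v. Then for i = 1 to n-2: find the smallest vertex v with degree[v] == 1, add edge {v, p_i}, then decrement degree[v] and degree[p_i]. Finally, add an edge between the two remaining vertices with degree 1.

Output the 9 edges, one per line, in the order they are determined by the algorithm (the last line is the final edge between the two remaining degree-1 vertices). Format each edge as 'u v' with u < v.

Answer: 1 9
2 4
6 8
5 8
5 7
4 7
3 9
3 4
4 10

Derivation:
Initial degrees: {1:1, 2:1, 3:2, 4:4, 5:2, 6:1, 7:2, 8:2, 9:2, 10:1}
Step 1: smallest deg-1 vertex = 1, p_1 = 9. Add edge {1,9}. Now deg[1]=0, deg[9]=1.
Step 2: smallest deg-1 vertex = 2, p_2 = 4. Add edge {2,4}. Now deg[2]=0, deg[4]=3.
Step 3: smallest deg-1 vertex = 6, p_3 = 8. Add edge {6,8}. Now deg[6]=0, deg[8]=1.
Step 4: smallest deg-1 vertex = 8, p_4 = 5. Add edge {5,8}. Now deg[8]=0, deg[5]=1.
Step 5: smallest deg-1 vertex = 5, p_5 = 7. Add edge {5,7}. Now deg[5]=0, deg[7]=1.
Step 6: smallest deg-1 vertex = 7, p_6 = 4. Add edge {4,7}. Now deg[7]=0, deg[4]=2.
Step 7: smallest deg-1 vertex = 9, p_7 = 3. Add edge {3,9}. Now deg[9]=0, deg[3]=1.
Step 8: smallest deg-1 vertex = 3, p_8 = 4. Add edge {3,4}. Now deg[3]=0, deg[4]=1.
Final: two remaining deg-1 vertices are 4, 10. Add edge {4,10}.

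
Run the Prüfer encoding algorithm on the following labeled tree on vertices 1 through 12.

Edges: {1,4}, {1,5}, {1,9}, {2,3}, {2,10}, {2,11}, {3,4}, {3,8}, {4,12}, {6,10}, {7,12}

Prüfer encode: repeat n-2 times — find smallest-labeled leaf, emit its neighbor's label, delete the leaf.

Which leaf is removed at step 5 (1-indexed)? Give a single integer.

Step 1: current leaves = {5,6,7,8,9,11}. Remove leaf 5 (neighbor: 1).
Step 2: current leaves = {6,7,8,9,11}. Remove leaf 6 (neighbor: 10).
Step 3: current leaves = {7,8,9,10,11}. Remove leaf 7 (neighbor: 12).
Step 4: current leaves = {8,9,10,11,12}. Remove leaf 8 (neighbor: 3).
Step 5: current leaves = {9,10,11,12}. Remove leaf 9 (neighbor: 1).

Answer: 9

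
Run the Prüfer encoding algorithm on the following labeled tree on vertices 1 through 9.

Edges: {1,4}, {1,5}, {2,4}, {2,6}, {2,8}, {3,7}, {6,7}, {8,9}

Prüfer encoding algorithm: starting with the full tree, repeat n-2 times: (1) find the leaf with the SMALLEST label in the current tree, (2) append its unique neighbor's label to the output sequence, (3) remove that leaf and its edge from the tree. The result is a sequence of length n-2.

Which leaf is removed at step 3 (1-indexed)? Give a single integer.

Step 1: current leaves = {3,5,9}. Remove leaf 3 (neighbor: 7).
Step 2: current leaves = {5,7,9}. Remove leaf 5 (neighbor: 1).
Step 3: current leaves = {1,7,9}. Remove leaf 1 (neighbor: 4).

Answer: 1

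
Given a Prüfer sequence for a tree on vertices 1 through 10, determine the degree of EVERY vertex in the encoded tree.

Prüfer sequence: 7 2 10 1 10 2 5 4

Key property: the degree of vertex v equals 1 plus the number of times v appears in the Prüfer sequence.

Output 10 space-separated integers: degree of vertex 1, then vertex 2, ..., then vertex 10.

Answer: 2 3 1 2 2 1 2 1 1 3

Derivation:
p_1 = 7: count[7] becomes 1
p_2 = 2: count[2] becomes 1
p_3 = 10: count[10] becomes 1
p_4 = 1: count[1] becomes 1
p_5 = 10: count[10] becomes 2
p_6 = 2: count[2] becomes 2
p_7 = 5: count[5] becomes 1
p_8 = 4: count[4] becomes 1
Degrees (1 + count): deg[1]=1+1=2, deg[2]=1+2=3, deg[3]=1+0=1, deg[4]=1+1=2, deg[5]=1+1=2, deg[6]=1+0=1, deg[7]=1+1=2, deg[8]=1+0=1, deg[9]=1+0=1, deg[10]=1+2=3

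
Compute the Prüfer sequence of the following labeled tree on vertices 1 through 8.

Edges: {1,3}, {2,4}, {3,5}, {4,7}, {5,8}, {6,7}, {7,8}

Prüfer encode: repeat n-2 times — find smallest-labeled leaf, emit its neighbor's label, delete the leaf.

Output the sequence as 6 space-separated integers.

Answer: 3 4 5 7 8 7

Derivation:
Step 1: leaves = {1,2,6}. Remove smallest leaf 1, emit neighbor 3.
Step 2: leaves = {2,3,6}. Remove smallest leaf 2, emit neighbor 4.
Step 3: leaves = {3,4,6}. Remove smallest leaf 3, emit neighbor 5.
Step 4: leaves = {4,5,6}. Remove smallest leaf 4, emit neighbor 7.
Step 5: leaves = {5,6}. Remove smallest leaf 5, emit neighbor 8.
Step 6: leaves = {6,8}. Remove smallest leaf 6, emit neighbor 7.
Done: 2 vertices remain (7, 8). Sequence = [3 4 5 7 8 7]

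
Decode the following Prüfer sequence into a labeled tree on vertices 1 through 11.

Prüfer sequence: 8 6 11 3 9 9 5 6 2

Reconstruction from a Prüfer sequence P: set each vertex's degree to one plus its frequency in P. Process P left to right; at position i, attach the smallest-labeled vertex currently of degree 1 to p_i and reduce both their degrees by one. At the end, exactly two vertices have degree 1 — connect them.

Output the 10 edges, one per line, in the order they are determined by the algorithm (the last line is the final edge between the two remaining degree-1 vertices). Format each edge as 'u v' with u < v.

Initial degrees: {1:1, 2:2, 3:2, 4:1, 5:2, 6:3, 7:1, 8:2, 9:3, 10:1, 11:2}
Step 1: smallest deg-1 vertex = 1, p_1 = 8. Add edge {1,8}. Now deg[1]=0, deg[8]=1.
Step 2: smallest deg-1 vertex = 4, p_2 = 6. Add edge {4,6}. Now deg[4]=0, deg[6]=2.
Step 3: smallest deg-1 vertex = 7, p_3 = 11. Add edge {7,11}. Now deg[7]=0, deg[11]=1.
Step 4: smallest deg-1 vertex = 8, p_4 = 3. Add edge {3,8}. Now deg[8]=0, deg[3]=1.
Step 5: smallest deg-1 vertex = 3, p_5 = 9. Add edge {3,9}. Now deg[3]=0, deg[9]=2.
Step 6: smallest deg-1 vertex = 10, p_6 = 9. Add edge {9,10}. Now deg[10]=0, deg[9]=1.
Step 7: smallest deg-1 vertex = 9, p_7 = 5. Add edge {5,9}. Now deg[9]=0, deg[5]=1.
Step 8: smallest deg-1 vertex = 5, p_8 = 6. Add edge {5,6}. Now deg[5]=0, deg[6]=1.
Step 9: smallest deg-1 vertex = 6, p_9 = 2. Add edge {2,6}. Now deg[6]=0, deg[2]=1.
Final: two remaining deg-1 vertices are 2, 11. Add edge {2,11}.

Answer: 1 8
4 6
7 11
3 8
3 9
9 10
5 9
5 6
2 6
2 11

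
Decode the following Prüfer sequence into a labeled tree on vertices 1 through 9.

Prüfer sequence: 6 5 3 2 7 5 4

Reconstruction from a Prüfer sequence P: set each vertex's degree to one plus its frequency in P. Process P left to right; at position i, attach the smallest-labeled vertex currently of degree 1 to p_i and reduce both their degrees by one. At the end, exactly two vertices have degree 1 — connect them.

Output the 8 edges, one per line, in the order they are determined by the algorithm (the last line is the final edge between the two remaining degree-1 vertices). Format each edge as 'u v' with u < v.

Initial degrees: {1:1, 2:2, 3:2, 4:2, 5:3, 6:2, 7:2, 8:1, 9:1}
Step 1: smallest deg-1 vertex = 1, p_1 = 6. Add edge {1,6}. Now deg[1]=0, deg[6]=1.
Step 2: smallest deg-1 vertex = 6, p_2 = 5. Add edge {5,6}. Now deg[6]=0, deg[5]=2.
Step 3: smallest deg-1 vertex = 8, p_3 = 3. Add edge {3,8}. Now deg[8]=0, deg[3]=1.
Step 4: smallest deg-1 vertex = 3, p_4 = 2. Add edge {2,3}. Now deg[3]=0, deg[2]=1.
Step 5: smallest deg-1 vertex = 2, p_5 = 7. Add edge {2,7}. Now deg[2]=0, deg[7]=1.
Step 6: smallest deg-1 vertex = 7, p_6 = 5. Add edge {5,7}. Now deg[7]=0, deg[5]=1.
Step 7: smallest deg-1 vertex = 5, p_7 = 4. Add edge {4,5}. Now deg[5]=0, deg[4]=1.
Final: two remaining deg-1 vertices are 4, 9. Add edge {4,9}.

Answer: 1 6
5 6
3 8
2 3
2 7
5 7
4 5
4 9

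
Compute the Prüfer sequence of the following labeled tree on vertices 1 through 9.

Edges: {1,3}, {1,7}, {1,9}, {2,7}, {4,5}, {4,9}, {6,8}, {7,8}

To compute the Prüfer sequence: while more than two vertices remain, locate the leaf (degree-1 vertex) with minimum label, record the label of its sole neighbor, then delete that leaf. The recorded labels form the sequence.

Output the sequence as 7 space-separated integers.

Answer: 7 1 4 9 8 7 1

Derivation:
Step 1: leaves = {2,3,5,6}. Remove smallest leaf 2, emit neighbor 7.
Step 2: leaves = {3,5,6}. Remove smallest leaf 3, emit neighbor 1.
Step 3: leaves = {5,6}. Remove smallest leaf 5, emit neighbor 4.
Step 4: leaves = {4,6}. Remove smallest leaf 4, emit neighbor 9.
Step 5: leaves = {6,9}. Remove smallest leaf 6, emit neighbor 8.
Step 6: leaves = {8,9}. Remove smallest leaf 8, emit neighbor 7.
Step 7: leaves = {7,9}. Remove smallest leaf 7, emit neighbor 1.
Done: 2 vertices remain (1, 9). Sequence = [7 1 4 9 8 7 1]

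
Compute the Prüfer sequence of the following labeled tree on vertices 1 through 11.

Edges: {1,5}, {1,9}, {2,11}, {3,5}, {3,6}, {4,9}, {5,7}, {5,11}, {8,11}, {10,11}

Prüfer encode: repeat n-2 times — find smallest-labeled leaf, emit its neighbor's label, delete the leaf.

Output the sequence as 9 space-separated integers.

Answer: 11 9 3 5 5 11 1 5 11

Derivation:
Step 1: leaves = {2,4,6,7,8,10}. Remove smallest leaf 2, emit neighbor 11.
Step 2: leaves = {4,6,7,8,10}. Remove smallest leaf 4, emit neighbor 9.
Step 3: leaves = {6,7,8,9,10}. Remove smallest leaf 6, emit neighbor 3.
Step 4: leaves = {3,7,8,9,10}. Remove smallest leaf 3, emit neighbor 5.
Step 5: leaves = {7,8,9,10}. Remove smallest leaf 7, emit neighbor 5.
Step 6: leaves = {8,9,10}. Remove smallest leaf 8, emit neighbor 11.
Step 7: leaves = {9,10}. Remove smallest leaf 9, emit neighbor 1.
Step 8: leaves = {1,10}. Remove smallest leaf 1, emit neighbor 5.
Step 9: leaves = {5,10}. Remove smallest leaf 5, emit neighbor 11.
Done: 2 vertices remain (10, 11). Sequence = [11 9 3 5 5 11 1 5 11]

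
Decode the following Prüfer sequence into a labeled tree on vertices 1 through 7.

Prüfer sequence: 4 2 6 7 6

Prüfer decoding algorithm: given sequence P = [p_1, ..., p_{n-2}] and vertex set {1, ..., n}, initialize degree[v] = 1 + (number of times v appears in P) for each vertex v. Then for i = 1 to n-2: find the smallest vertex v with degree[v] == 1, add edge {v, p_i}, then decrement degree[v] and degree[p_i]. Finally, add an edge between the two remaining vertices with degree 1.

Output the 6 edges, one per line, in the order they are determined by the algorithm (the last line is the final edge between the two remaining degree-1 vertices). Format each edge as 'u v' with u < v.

Initial degrees: {1:1, 2:2, 3:1, 4:2, 5:1, 6:3, 7:2}
Step 1: smallest deg-1 vertex = 1, p_1 = 4. Add edge {1,4}. Now deg[1]=0, deg[4]=1.
Step 2: smallest deg-1 vertex = 3, p_2 = 2. Add edge {2,3}. Now deg[3]=0, deg[2]=1.
Step 3: smallest deg-1 vertex = 2, p_3 = 6. Add edge {2,6}. Now deg[2]=0, deg[6]=2.
Step 4: smallest deg-1 vertex = 4, p_4 = 7. Add edge {4,7}. Now deg[4]=0, deg[7]=1.
Step 5: smallest deg-1 vertex = 5, p_5 = 6. Add edge {5,6}. Now deg[5]=0, deg[6]=1.
Final: two remaining deg-1 vertices are 6, 7. Add edge {6,7}.

Answer: 1 4
2 3
2 6
4 7
5 6
6 7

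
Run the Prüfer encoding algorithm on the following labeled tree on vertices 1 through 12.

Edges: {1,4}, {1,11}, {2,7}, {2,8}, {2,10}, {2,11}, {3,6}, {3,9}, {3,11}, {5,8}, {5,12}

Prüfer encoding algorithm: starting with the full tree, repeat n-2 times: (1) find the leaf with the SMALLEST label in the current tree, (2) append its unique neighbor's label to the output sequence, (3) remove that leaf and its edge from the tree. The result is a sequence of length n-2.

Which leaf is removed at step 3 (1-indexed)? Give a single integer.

Step 1: current leaves = {4,6,7,9,10,12}. Remove leaf 4 (neighbor: 1).
Step 2: current leaves = {1,6,7,9,10,12}. Remove leaf 1 (neighbor: 11).
Step 3: current leaves = {6,7,9,10,12}. Remove leaf 6 (neighbor: 3).

Answer: 6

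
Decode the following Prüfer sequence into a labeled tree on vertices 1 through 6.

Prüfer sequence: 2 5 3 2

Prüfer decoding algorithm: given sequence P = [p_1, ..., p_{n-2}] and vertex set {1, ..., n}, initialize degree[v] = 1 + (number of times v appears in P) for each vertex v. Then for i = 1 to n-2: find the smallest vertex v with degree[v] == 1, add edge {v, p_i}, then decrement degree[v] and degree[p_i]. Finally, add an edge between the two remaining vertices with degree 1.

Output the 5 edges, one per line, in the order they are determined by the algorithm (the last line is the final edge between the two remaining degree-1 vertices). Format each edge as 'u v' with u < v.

Answer: 1 2
4 5
3 5
2 3
2 6

Derivation:
Initial degrees: {1:1, 2:3, 3:2, 4:1, 5:2, 6:1}
Step 1: smallest deg-1 vertex = 1, p_1 = 2. Add edge {1,2}. Now deg[1]=0, deg[2]=2.
Step 2: smallest deg-1 vertex = 4, p_2 = 5. Add edge {4,5}. Now deg[4]=0, deg[5]=1.
Step 3: smallest deg-1 vertex = 5, p_3 = 3. Add edge {3,5}. Now deg[5]=0, deg[3]=1.
Step 4: smallest deg-1 vertex = 3, p_4 = 2. Add edge {2,3}. Now deg[3]=0, deg[2]=1.
Final: two remaining deg-1 vertices are 2, 6. Add edge {2,6}.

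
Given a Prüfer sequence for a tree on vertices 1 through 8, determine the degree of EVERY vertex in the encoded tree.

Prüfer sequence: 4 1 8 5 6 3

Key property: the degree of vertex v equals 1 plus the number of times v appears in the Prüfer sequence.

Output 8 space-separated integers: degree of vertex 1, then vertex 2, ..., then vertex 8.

Answer: 2 1 2 2 2 2 1 2

Derivation:
p_1 = 4: count[4] becomes 1
p_2 = 1: count[1] becomes 1
p_3 = 8: count[8] becomes 1
p_4 = 5: count[5] becomes 1
p_5 = 6: count[6] becomes 1
p_6 = 3: count[3] becomes 1
Degrees (1 + count): deg[1]=1+1=2, deg[2]=1+0=1, deg[3]=1+1=2, deg[4]=1+1=2, deg[5]=1+1=2, deg[6]=1+1=2, deg[7]=1+0=1, deg[8]=1+1=2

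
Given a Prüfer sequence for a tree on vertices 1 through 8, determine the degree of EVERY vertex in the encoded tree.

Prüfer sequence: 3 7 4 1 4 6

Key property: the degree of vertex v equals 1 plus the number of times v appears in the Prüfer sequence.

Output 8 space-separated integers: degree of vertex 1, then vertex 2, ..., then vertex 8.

Answer: 2 1 2 3 1 2 2 1

Derivation:
p_1 = 3: count[3] becomes 1
p_2 = 7: count[7] becomes 1
p_3 = 4: count[4] becomes 1
p_4 = 1: count[1] becomes 1
p_5 = 4: count[4] becomes 2
p_6 = 6: count[6] becomes 1
Degrees (1 + count): deg[1]=1+1=2, deg[2]=1+0=1, deg[3]=1+1=2, deg[4]=1+2=3, deg[5]=1+0=1, deg[6]=1+1=2, deg[7]=1+1=2, deg[8]=1+0=1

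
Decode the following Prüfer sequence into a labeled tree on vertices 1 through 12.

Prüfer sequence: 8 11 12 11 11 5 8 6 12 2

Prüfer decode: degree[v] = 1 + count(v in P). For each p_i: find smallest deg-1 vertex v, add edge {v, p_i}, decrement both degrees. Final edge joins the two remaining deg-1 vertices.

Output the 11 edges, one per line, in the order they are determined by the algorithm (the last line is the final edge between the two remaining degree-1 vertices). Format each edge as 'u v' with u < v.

Answer: 1 8
3 11
4 12
7 11
9 11
5 10
5 8
6 8
6 12
2 11
2 12

Derivation:
Initial degrees: {1:1, 2:2, 3:1, 4:1, 5:2, 6:2, 7:1, 8:3, 9:1, 10:1, 11:4, 12:3}
Step 1: smallest deg-1 vertex = 1, p_1 = 8. Add edge {1,8}. Now deg[1]=0, deg[8]=2.
Step 2: smallest deg-1 vertex = 3, p_2 = 11. Add edge {3,11}. Now deg[3]=0, deg[11]=3.
Step 3: smallest deg-1 vertex = 4, p_3 = 12. Add edge {4,12}. Now deg[4]=0, deg[12]=2.
Step 4: smallest deg-1 vertex = 7, p_4 = 11. Add edge {7,11}. Now deg[7]=0, deg[11]=2.
Step 5: smallest deg-1 vertex = 9, p_5 = 11. Add edge {9,11}. Now deg[9]=0, deg[11]=1.
Step 6: smallest deg-1 vertex = 10, p_6 = 5. Add edge {5,10}. Now deg[10]=0, deg[5]=1.
Step 7: smallest deg-1 vertex = 5, p_7 = 8. Add edge {5,8}. Now deg[5]=0, deg[8]=1.
Step 8: smallest deg-1 vertex = 8, p_8 = 6. Add edge {6,8}. Now deg[8]=0, deg[6]=1.
Step 9: smallest deg-1 vertex = 6, p_9 = 12. Add edge {6,12}. Now deg[6]=0, deg[12]=1.
Step 10: smallest deg-1 vertex = 11, p_10 = 2. Add edge {2,11}. Now deg[11]=0, deg[2]=1.
Final: two remaining deg-1 vertices are 2, 12. Add edge {2,12}.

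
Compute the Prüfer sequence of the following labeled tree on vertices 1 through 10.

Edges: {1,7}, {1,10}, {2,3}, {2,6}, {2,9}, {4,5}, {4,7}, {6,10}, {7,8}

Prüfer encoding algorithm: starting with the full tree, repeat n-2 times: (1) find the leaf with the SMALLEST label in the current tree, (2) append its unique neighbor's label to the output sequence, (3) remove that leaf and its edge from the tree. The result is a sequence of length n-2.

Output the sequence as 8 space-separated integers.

Answer: 2 4 7 7 1 10 2 6

Derivation:
Step 1: leaves = {3,5,8,9}. Remove smallest leaf 3, emit neighbor 2.
Step 2: leaves = {5,8,9}. Remove smallest leaf 5, emit neighbor 4.
Step 3: leaves = {4,8,9}. Remove smallest leaf 4, emit neighbor 7.
Step 4: leaves = {8,9}. Remove smallest leaf 8, emit neighbor 7.
Step 5: leaves = {7,9}. Remove smallest leaf 7, emit neighbor 1.
Step 6: leaves = {1,9}. Remove smallest leaf 1, emit neighbor 10.
Step 7: leaves = {9,10}. Remove smallest leaf 9, emit neighbor 2.
Step 8: leaves = {2,10}. Remove smallest leaf 2, emit neighbor 6.
Done: 2 vertices remain (6, 10). Sequence = [2 4 7 7 1 10 2 6]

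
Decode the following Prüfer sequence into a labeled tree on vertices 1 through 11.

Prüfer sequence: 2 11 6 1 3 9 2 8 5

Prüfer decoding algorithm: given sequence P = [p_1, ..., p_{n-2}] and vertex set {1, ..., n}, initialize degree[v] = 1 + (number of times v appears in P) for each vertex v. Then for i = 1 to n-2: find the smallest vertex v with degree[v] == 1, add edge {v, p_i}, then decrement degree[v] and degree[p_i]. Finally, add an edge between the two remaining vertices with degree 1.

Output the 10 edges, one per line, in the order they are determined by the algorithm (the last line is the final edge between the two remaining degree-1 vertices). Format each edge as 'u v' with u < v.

Answer: 2 4
7 11
6 10
1 6
1 3
3 9
2 9
2 8
5 8
5 11

Derivation:
Initial degrees: {1:2, 2:3, 3:2, 4:1, 5:2, 6:2, 7:1, 8:2, 9:2, 10:1, 11:2}
Step 1: smallest deg-1 vertex = 4, p_1 = 2. Add edge {2,4}. Now deg[4]=0, deg[2]=2.
Step 2: smallest deg-1 vertex = 7, p_2 = 11. Add edge {7,11}. Now deg[7]=0, deg[11]=1.
Step 3: smallest deg-1 vertex = 10, p_3 = 6. Add edge {6,10}. Now deg[10]=0, deg[6]=1.
Step 4: smallest deg-1 vertex = 6, p_4 = 1. Add edge {1,6}. Now deg[6]=0, deg[1]=1.
Step 5: smallest deg-1 vertex = 1, p_5 = 3. Add edge {1,3}. Now deg[1]=0, deg[3]=1.
Step 6: smallest deg-1 vertex = 3, p_6 = 9. Add edge {3,9}. Now deg[3]=0, deg[9]=1.
Step 7: smallest deg-1 vertex = 9, p_7 = 2. Add edge {2,9}. Now deg[9]=0, deg[2]=1.
Step 8: smallest deg-1 vertex = 2, p_8 = 8. Add edge {2,8}. Now deg[2]=0, deg[8]=1.
Step 9: smallest deg-1 vertex = 8, p_9 = 5. Add edge {5,8}. Now deg[8]=0, deg[5]=1.
Final: two remaining deg-1 vertices are 5, 11. Add edge {5,11}.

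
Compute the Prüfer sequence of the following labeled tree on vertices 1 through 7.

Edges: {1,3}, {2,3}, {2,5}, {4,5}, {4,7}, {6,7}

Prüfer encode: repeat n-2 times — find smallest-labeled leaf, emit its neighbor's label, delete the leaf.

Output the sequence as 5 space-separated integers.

Step 1: leaves = {1,6}. Remove smallest leaf 1, emit neighbor 3.
Step 2: leaves = {3,6}. Remove smallest leaf 3, emit neighbor 2.
Step 3: leaves = {2,6}. Remove smallest leaf 2, emit neighbor 5.
Step 4: leaves = {5,6}. Remove smallest leaf 5, emit neighbor 4.
Step 5: leaves = {4,6}. Remove smallest leaf 4, emit neighbor 7.
Done: 2 vertices remain (6, 7). Sequence = [3 2 5 4 7]

Answer: 3 2 5 4 7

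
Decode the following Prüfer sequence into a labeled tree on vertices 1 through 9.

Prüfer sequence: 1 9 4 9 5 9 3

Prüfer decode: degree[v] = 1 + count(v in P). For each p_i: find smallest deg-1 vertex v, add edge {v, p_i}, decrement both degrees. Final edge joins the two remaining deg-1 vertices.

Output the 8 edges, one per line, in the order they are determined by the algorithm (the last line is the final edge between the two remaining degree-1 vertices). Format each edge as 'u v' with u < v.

Answer: 1 2
1 9
4 6
4 9
5 7
5 9
3 8
3 9

Derivation:
Initial degrees: {1:2, 2:1, 3:2, 4:2, 5:2, 6:1, 7:1, 8:1, 9:4}
Step 1: smallest deg-1 vertex = 2, p_1 = 1. Add edge {1,2}. Now deg[2]=0, deg[1]=1.
Step 2: smallest deg-1 vertex = 1, p_2 = 9. Add edge {1,9}. Now deg[1]=0, deg[9]=3.
Step 3: smallest deg-1 vertex = 6, p_3 = 4. Add edge {4,6}. Now deg[6]=0, deg[4]=1.
Step 4: smallest deg-1 vertex = 4, p_4 = 9. Add edge {4,9}. Now deg[4]=0, deg[9]=2.
Step 5: smallest deg-1 vertex = 7, p_5 = 5. Add edge {5,7}. Now deg[7]=0, deg[5]=1.
Step 6: smallest deg-1 vertex = 5, p_6 = 9. Add edge {5,9}. Now deg[5]=0, deg[9]=1.
Step 7: smallest deg-1 vertex = 8, p_7 = 3. Add edge {3,8}. Now deg[8]=0, deg[3]=1.
Final: two remaining deg-1 vertices are 3, 9. Add edge {3,9}.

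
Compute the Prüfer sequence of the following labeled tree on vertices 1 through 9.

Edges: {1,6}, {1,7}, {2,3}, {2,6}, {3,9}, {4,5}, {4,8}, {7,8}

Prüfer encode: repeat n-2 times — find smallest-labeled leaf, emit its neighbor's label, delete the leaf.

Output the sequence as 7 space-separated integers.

Answer: 4 8 7 1 6 2 3

Derivation:
Step 1: leaves = {5,9}. Remove smallest leaf 5, emit neighbor 4.
Step 2: leaves = {4,9}. Remove smallest leaf 4, emit neighbor 8.
Step 3: leaves = {8,9}. Remove smallest leaf 8, emit neighbor 7.
Step 4: leaves = {7,9}. Remove smallest leaf 7, emit neighbor 1.
Step 5: leaves = {1,9}. Remove smallest leaf 1, emit neighbor 6.
Step 6: leaves = {6,9}. Remove smallest leaf 6, emit neighbor 2.
Step 7: leaves = {2,9}. Remove smallest leaf 2, emit neighbor 3.
Done: 2 vertices remain (3, 9). Sequence = [4 8 7 1 6 2 3]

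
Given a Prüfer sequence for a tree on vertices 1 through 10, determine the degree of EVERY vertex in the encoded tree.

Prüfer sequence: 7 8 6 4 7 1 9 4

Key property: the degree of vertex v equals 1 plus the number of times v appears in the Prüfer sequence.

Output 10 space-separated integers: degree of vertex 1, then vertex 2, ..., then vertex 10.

p_1 = 7: count[7] becomes 1
p_2 = 8: count[8] becomes 1
p_3 = 6: count[6] becomes 1
p_4 = 4: count[4] becomes 1
p_5 = 7: count[7] becomes 2
p_6 = 1: count[1] becomes 1
p_7 = 9: count[9] becomes 1
p_8 = 4: count[4] becomes 2
Degrees (1 + count): deg[1]=1+1=2, deg[2]=1+0=1, deg[3]=1+0=1, deg[4]=1+2=3, deg[5]=1+0=1, deg[6]=1+1=2, deg[7]=1+2=3, deg[8]=1+1=2, deg[9]=1+1=2, deg[10]=1+0=1

Answer: 2 1 1 3 1 2 3 2 2 1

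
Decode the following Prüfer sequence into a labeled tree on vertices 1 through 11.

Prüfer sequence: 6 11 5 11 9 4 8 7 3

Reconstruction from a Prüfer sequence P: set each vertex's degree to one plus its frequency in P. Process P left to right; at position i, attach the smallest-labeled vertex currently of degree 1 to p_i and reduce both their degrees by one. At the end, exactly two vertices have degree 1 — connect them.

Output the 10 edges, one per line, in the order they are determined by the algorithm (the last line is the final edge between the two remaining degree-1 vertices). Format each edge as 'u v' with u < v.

Answer: 1 6
2 11
5 6
5 11
9 10
4 9
4 8
7 8
3 7
3 11

Derivation:
Initial degrees: {1:1, 2:1, 3:2, 4:2, 5:2, 6:2, 7:2, 8:2, 9:2, 10:1, 11:3}
Step 1: smallest deg-1 vertex = 1, p_1 = 6. Add edge {1,6}. Now deg[1]=0, deg[6]=1.
Step 2: smallest deg-1 vertex = 2, p_2 = 11. Add edge {2,11}. Now deg[2]=0, deg[11]=2.
Step 3: smallest deg-1 vertex = 6, p_3 = 5. Add edge {5,6}. Now deg[6]=0, deg[5]=1.
Step 4: smallest deg-1 vertex = 5, p_4 = 11. Add edge {5,11}. Now deg[5]=0, deg[11]=1.
Step 5: smallest deg-1 vertex = 10, p_5 = 9. Add edge {9,10}. Now deg[10]=0, deg[9]=1.
Step 6: smallest deg-1 vertex = 9, p_6 = 4. Add edge {4,9}. Now deg[9]=0, deg[4]=1.
Step 7: smallest deg-1 vertex = 4, p_7 = 8. Add edge {4,8}. Now deg[4]=0, deg[8]=1.
Step 8: smallest deg-1 vertex = 8, p_8 = 7. Add edge {7,8}. Now deg[8]=0, deg[7]=1.
Step 9: smallest deg-1 vertex = 7, p_9 = 3. Add edge {3,7}. Now deg[7]=0, deg[3]=1.
Final: two remaining deg-1 vertices are 3, 11. Add edge {3,11}.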